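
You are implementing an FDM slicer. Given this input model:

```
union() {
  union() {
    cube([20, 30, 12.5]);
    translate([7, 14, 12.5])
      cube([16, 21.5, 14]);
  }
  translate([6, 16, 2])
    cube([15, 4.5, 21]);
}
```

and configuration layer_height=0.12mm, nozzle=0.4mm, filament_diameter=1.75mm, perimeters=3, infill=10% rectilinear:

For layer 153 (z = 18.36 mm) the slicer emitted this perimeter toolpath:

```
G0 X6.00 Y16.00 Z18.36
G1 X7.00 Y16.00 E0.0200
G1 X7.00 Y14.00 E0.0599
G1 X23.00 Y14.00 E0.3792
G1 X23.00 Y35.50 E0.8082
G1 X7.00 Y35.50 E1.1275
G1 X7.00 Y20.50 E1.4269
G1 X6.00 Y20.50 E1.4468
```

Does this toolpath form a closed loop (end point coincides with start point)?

Start point (G0): (6.00, 16.00). End point (last G1): the path does not return to the start — open.

no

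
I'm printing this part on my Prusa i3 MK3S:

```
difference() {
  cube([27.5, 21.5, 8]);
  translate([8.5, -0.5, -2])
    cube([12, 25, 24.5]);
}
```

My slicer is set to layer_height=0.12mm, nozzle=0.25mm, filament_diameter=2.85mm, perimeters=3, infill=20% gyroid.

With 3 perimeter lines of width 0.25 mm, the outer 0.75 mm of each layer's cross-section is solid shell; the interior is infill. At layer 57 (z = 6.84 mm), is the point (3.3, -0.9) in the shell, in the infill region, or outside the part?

At z = 6.84 mm: the 27.5×21.5 cube contributes its full rectangle; the cube at (8.5, -0.5) (footprint 12×25) is included at this height; After the difference (first − rest): starting from the 27.5×21.5 cube, the 12×25 cube at (8.5, -0.5) partially overlaps it — only the 258.00 mm² overlap (of its 300.00 mm²) is removed, clipping the outline — 2 connected regions. Overall, the cross-section has 2 separate islands. The nearest boundary edge runs (8.50, 0.00)→(0.00, 0.00); distance from the point to it = 0.90 mm. The point is not inside any of the regions above, so it lies outside the cross-section (0.90 mm from the nearest boundary).

outside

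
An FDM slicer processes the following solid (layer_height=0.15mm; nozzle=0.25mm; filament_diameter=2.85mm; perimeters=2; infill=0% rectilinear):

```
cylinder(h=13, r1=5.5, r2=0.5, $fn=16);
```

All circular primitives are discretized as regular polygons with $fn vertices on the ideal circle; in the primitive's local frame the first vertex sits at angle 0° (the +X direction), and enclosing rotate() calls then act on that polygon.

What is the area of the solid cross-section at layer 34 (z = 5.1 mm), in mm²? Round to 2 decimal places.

38.33 mm²

At z = 5.1 mm: the cone (r1=5.5→r2=0.5) has section circumradius 3.538 here — a regular 16-gon (area = (16/2)·3.538²·sin(360°/16) = 38.33 mm²). Overall, the cross-section is a single solid region. Net area = 38.33 mm².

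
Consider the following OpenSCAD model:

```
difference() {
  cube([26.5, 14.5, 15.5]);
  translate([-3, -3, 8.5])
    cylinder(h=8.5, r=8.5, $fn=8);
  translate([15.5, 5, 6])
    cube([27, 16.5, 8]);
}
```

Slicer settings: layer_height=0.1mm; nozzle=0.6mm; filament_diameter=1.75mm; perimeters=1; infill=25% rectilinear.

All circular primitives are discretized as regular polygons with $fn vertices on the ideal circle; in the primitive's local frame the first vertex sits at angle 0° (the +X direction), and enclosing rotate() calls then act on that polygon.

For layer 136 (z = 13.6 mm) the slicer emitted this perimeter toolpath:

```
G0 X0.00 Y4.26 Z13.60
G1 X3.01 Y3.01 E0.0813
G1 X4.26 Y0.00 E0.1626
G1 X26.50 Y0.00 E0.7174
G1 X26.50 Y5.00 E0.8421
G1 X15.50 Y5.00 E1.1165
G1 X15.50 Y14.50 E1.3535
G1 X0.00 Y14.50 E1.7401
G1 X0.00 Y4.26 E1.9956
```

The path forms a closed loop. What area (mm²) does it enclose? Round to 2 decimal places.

266.93 mm²

Apply the shoelace formula to the sequence of (X, Y) vertices; enclosed area = 266.93 mm².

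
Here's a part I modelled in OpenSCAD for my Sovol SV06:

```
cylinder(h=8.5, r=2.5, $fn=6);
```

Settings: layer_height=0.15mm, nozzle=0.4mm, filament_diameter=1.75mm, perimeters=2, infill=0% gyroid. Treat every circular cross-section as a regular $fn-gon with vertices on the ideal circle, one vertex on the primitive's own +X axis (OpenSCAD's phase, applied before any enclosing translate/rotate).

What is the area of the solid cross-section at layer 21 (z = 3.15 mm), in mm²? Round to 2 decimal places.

At z = 3.15 mm: the r=2.5 cylinder contributes a regular 6-gon of circumradius 2.5 (area = (6/2)·2.500²·sin(360°/6) = 16.24 mm²). Overall, the cross-section is a single solid region. Net area = 16.24 mm².

16.24 mm²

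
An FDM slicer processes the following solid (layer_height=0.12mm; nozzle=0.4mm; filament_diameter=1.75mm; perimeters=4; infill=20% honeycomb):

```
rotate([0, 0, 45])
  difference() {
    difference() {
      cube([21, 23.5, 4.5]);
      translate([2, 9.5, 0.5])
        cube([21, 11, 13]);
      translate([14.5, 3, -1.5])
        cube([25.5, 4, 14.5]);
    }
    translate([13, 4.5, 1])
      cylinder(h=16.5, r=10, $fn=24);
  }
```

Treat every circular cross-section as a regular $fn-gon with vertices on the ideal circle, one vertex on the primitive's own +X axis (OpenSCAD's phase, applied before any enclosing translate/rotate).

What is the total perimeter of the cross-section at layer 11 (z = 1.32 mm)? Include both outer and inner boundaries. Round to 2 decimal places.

At z = 1.32 mm: the cube (footprint 21×23.5) is included at this height (perimeter 89.00 mm); the cube at (2, 9.5) (footprint 21×11) is included at this height (perimeter 64.00 mm); the cube at (14.5, 3) (footprint 25.5×4) is included at this height (perimeter 59.00 mm); Subtracting the remaining from the first: starting from the 21×23.5 cube, the 21×11 cube at (2, 9.5) partially overlaps it — only the 209.00 mm² overlap (of its 231.00 mm²) is removed, clipping the outline; the 25.5×4 cube at (14.5, 3) partially overlaps it — only the 26.00 mm² overlap (of its 102.00 mm²) is removed, clipping the outline — boundary = 140.00 mm; the r=10 cylinder at (13, 4.5) contributes a regular 24-gon of circumradius 10 (perimeter = 2·24·10.000·sin(180°/24) = 62.65 mm); Subtracting the remaining from the first: starting from that combined region, the r=10 cylinder at (13, 4.5) partially overlaps it — only the 140.68 mm² overlap (of its 310.58 mm²) is removed, clipping the outline — boundary = 93.87 mm; (whole slice rotated 45° about Z — lengths, areas and connectivity unchanged). Overall, the cross-section is a single solid region. Total boundary length (outer) = 93.87 mm.

93.87 mm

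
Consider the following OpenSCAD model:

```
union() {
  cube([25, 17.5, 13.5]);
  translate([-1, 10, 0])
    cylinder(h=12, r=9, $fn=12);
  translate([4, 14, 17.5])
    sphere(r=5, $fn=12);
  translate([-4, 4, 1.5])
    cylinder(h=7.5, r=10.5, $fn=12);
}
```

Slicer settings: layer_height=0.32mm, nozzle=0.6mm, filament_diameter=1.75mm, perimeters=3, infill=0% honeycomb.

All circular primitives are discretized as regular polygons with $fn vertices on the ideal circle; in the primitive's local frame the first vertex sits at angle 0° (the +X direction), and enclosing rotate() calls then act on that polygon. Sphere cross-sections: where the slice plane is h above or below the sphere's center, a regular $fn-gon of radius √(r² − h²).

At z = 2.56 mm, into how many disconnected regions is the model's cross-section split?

At z = 2.56 mm: the 25×17.5 cube contributes its full rectangle; the r=9 cylinder at (-1, 10) contributes a regular 12-gon of circumradius 9; the sphere at (4, 14) does not reach this height (|z−center|=14.940 > r=5); the cylinder at (-4, 4): section is a regular 12-gon, circumradius r=10.5; Merging all regions: the regions partially overlap (shared area 274.18 mm²), so overlapping operands fuse into one piece — 1 connected region. The result has 1 disconnected region.

1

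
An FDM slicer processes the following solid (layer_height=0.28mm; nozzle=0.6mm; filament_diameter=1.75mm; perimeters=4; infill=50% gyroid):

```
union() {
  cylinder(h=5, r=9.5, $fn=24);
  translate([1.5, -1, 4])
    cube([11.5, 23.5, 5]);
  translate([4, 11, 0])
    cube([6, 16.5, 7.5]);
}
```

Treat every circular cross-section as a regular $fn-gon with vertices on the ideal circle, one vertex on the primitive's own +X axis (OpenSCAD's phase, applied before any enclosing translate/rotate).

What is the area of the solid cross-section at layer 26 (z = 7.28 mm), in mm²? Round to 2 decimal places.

300.25 mm²

At z = 7.28 mm: the cylinder is not intersected at this z (z outside [0, 5]); the cube at (1.5, -1) (footprint 11.5×23.5) is included at this height (area 270.25 mm²); the 6×16.5 cube at (4, 11) contributes its full rectangle (area 99.00 mm²); Taking the union: the regions partially overlap — summed areas 369.25 mm² minus the doubly-counted overlap 69.00 mm² gives 300.25 mm² — area = 300.25 mm². Overall, the cross-section is a single solid region. Net area = 300.25 mm².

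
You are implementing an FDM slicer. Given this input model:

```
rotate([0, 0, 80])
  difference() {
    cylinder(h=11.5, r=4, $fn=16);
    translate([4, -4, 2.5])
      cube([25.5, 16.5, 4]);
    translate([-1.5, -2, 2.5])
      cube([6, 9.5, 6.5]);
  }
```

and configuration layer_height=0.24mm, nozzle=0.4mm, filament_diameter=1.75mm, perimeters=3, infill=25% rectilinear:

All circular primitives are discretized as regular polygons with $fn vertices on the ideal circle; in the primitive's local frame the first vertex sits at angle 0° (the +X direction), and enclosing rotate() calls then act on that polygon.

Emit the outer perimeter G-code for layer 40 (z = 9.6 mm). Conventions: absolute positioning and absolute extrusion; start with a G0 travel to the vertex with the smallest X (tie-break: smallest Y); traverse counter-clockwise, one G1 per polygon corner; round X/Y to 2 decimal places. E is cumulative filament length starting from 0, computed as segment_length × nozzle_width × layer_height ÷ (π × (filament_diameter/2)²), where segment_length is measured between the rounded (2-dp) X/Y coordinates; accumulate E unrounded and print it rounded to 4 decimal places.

At z = 9.6 mm: the r=4 cylinder gives a regular 16-gon of circumradius 4 (constant along its height); the cube at (4, -4) is not intersected at this z (z outside [2.5, 6.5]); the cube at (-1.5, -2) does not reach this height (z outside [2.5, 9]); Taking the first minus the rest: none of the subtracted shapes is present at this height, so the r=4 cylinder is unchanged — 1 connected region; (rotated 80° about Z; rotation is an isometry so areas/perimeters/island counts are preserved). The outline is a single polygon with 16 vertices. Extrusion per mm of travel: 0.4 × 0.24 / (π × 0.875²) = 0.039912. Accumulating E over each segment gives final E = 0.9969.

G0 X-3.94 Y0.69 Z9.60
G1 X-3.91 Y-0.87 E0.0623
G1 X-3.28 Y-2.29 E0.1243
G1 X-2.15 Y-3.37 E0.1867
G1 X-0.69 Y-3.94 E0.2492
G1 X0.87 Y-3.91 E0.3115
G1 X2.29 Y-3.28 E0.3735
G1 X3.37 Y-2.15 E0.4359
G1 X3.94 Y-0.69 E0.4984
G1 X3.91 Y0.87 E0.5607
G1 X3.28 Y2.29 E0.6227
G1 X2.15 Y3.37 E0.6851
G1 X0.69 Y3.94 E0.7477
G1 X-0.87 Y3.91 E0.8099
G1 X-2.29 Y3.28 E0.8719
G1 X-3.37 Y2.15 E0.9343
G1 X-3.94 Y0.69 E0.9969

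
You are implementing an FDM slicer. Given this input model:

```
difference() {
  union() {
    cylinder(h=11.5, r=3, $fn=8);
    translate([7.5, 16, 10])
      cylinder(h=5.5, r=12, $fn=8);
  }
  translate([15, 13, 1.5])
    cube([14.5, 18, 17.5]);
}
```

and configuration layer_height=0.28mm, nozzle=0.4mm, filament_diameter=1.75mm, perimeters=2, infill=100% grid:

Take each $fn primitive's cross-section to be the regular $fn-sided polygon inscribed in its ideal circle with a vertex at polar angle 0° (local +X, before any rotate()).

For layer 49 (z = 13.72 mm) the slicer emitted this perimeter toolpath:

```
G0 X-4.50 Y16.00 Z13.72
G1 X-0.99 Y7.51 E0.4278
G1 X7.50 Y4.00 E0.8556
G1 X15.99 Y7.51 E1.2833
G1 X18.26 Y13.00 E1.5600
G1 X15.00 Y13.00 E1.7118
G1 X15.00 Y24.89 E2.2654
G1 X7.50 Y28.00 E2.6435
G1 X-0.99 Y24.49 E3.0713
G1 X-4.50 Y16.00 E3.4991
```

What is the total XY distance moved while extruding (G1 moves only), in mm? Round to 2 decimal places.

75.14 mm

Sum the Euclidean lengths of each G1 segment: total = 75.14 mm.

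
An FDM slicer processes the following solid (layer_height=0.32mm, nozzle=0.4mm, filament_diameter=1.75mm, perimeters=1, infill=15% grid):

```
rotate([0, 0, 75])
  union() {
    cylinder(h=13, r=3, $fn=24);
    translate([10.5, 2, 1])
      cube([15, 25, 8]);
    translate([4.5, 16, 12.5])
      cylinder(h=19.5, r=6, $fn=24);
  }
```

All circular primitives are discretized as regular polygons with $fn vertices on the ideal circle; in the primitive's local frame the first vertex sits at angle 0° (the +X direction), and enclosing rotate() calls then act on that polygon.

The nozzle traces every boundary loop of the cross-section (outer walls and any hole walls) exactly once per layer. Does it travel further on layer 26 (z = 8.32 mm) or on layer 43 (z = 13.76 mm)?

layer 26 (z = 8.32 mm)

Layer 26 (z = 8.32): the r=3 cylinder gives a regular 24-gon of circumradius 3 (constant along its height) (perimeter = 2·24·3.000·sin(180°/24) = 18.80 mm); the cube at (10.5, 2) (footprint 15×25) is included at this height (perimeter 80.00 mm); the cylinder at (4.5, 16) is not intersected at this z (z outside [12.5, 32]); Combining (union): the 2 present regions are separate (no shared area or edge), so areas and boundary lengths simply add and each stays a separate island — boundary = 98.80 mm; (whole slice rotated 75° about Z — lengths, areas and connectivity unchanged). So its perimeter = 98.80 mm. Layer 43 (z = 13.76): the cylinder is absent (z outside [0, 13]); the cube at (10.5, 2) does not reach this height (z outside [1, 9]); the r=6 cylinder at (4.5, 16) contributes a regular 24-gon of circumradius 6 (perimeter = 2·24·6.000·sin(180°/24) = 37.59 mm); Merging all regions: only the r=6 cylinder at (4.5, 16) is present, so the union is just that shape — boundary = 37.59 mm; (rotated 75° about Z; rotation is an isometry so areas/perimeters/island counts are preserved). So its perimeter = 37.59 mm. Layer 26 is larger (98.80 vs 37.59 mm).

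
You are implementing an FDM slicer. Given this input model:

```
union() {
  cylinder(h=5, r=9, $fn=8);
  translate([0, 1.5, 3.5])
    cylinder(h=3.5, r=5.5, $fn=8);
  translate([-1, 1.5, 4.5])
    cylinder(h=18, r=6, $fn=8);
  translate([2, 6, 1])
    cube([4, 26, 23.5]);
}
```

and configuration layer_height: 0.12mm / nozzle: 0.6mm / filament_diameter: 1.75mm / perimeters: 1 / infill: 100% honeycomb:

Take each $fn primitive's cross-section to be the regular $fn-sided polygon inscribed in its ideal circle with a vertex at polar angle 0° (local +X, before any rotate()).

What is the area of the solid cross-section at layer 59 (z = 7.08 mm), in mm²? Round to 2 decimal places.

205.74 mm²

At z = 7.08 mm: the cylinder does not reach this height (z outside [0, 5]); the cylinder at (0, 1.5) does not reach this height (z outside [3.5, 7]); the r=6 cylinder at (-1, 1.5) gives a regular 8-gon of circumradius 6 (constant along its height) (area = (8/2)·6.000²·sin(360°/8) = 101.82 mm²); the cube at (2, 6) (footprint 4×26) is included at this height (area 104.00 mm²); Combining (union): the regions partially overlap — summed areas 205.82 mm² minus the doubly-counted overlap 0.08 mm² gives 205.74 mm² — area = 205.74 mm². Overall, the cross-section is a single solid region. Net area = 205.74 mm².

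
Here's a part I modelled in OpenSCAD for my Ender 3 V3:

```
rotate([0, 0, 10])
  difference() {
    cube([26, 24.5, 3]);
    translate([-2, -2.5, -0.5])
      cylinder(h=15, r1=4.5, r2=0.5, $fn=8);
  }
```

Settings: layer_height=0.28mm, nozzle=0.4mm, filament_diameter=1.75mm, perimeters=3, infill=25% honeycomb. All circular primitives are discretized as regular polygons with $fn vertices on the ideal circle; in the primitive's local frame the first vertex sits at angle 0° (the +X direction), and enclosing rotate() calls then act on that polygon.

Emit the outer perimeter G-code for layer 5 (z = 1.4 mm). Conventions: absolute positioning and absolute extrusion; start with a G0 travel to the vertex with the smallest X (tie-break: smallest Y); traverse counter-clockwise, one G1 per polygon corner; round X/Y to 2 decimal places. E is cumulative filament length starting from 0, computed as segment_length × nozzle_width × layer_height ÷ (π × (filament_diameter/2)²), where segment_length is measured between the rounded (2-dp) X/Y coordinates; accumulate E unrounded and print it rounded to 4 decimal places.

At z = 1.4 mm: the cube (footprint 26×24.5) is included at this height; the cone at (-2, -2.5) (r1=4.5→r2=0.5) has section circumradius 3.993 here — a regular 8-gon; After the difference (first − rest): starting from the 26×24.5 cube, the cone at (-2, -2.5) partially overlaps it — only the 0.43 mm² overlap (of its 45.10 mm²) is removed, clipping the outline — 1 connected region; (whole slice rotated 10° about Z — lengths, areas and connectivity unchanged). The outline is a single polygon with 6 vertices. Extrusion per mm of travel: 0.4 × 0.28 / (π × 0.875²) = 0.046564. Accumulating E over each segment gives final E = 4.6855.

G0 X-4.25 Y24.13 Z1.40
G1 X-0.12 Y0.65 E1.1101
G1 X0.75 Y0.46 E1.1516
G1 X0.94 Y0.17 E1.1677
G1 X25.61 Y4.51 E2.3341
G1 X21.35 Y28.64 E3.4751
G1 X-4.25 Y24.13 E4.6855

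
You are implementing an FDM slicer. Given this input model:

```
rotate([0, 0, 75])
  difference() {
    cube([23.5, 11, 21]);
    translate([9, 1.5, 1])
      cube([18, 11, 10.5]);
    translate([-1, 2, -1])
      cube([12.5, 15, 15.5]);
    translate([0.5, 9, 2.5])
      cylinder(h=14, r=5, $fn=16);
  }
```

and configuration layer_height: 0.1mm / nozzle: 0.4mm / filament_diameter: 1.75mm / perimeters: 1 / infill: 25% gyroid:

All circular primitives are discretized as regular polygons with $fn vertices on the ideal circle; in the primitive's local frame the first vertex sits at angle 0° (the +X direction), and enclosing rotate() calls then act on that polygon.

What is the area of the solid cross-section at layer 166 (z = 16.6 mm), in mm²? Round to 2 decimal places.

At z = 16.6 mm: the 23.5×11 cube contributes its full rectangle (area 258.50 mm²); the cube at (9, 1.5) does not reach this height (z outside [1, 11.5]); the cube at (-1, 2) does not reach this height (z outside [-1, 14.5]); the cylinder at (0.5, 9) is not intersected at this z (z outside [2.5, 16.5]); Subtracting the remaining from the first: none of the subtracted shapes is present at this height, so the 23.5×11 cube is unchanged — area = 258.50 mm²; (rotated 75° about Z; rotation is an isometry so areas/perimeters/island counts are preserved). Overall, the cross-section is a single solid region. Net area = 258.50 mm².

258.50 mm²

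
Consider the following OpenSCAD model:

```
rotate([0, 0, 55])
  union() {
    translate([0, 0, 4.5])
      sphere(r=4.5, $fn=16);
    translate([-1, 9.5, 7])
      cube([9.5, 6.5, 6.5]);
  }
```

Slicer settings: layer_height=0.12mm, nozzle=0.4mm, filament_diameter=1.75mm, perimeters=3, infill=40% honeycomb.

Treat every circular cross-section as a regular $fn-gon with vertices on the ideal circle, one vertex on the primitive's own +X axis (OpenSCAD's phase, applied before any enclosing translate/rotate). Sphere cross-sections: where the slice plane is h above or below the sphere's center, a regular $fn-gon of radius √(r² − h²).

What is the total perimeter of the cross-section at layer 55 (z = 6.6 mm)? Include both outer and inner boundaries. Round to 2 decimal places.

At z = 6.6 mm: the r=4.5 sphere slices to a regular 16-gon of circumradius 3.980 (√(r²−h²) with h=2.1 from center) (perimeter = 2·16·3.980·sin(180°/16) = 24.85 mm); the cube at (-1, 9.5) is not intersected at this z (z outside [7, 13.5]); Merging all regions: only the r=4.5 sphere is present, so the union is just that shape — boundary = 24.85 mm; (rotated 55° about Z; rotation is an isometry so areas/perimeters/island counts are preserved). Overall, the cross-section is a single solid region. Total boundary length (outer) = 24.85 mm.

24.85 mm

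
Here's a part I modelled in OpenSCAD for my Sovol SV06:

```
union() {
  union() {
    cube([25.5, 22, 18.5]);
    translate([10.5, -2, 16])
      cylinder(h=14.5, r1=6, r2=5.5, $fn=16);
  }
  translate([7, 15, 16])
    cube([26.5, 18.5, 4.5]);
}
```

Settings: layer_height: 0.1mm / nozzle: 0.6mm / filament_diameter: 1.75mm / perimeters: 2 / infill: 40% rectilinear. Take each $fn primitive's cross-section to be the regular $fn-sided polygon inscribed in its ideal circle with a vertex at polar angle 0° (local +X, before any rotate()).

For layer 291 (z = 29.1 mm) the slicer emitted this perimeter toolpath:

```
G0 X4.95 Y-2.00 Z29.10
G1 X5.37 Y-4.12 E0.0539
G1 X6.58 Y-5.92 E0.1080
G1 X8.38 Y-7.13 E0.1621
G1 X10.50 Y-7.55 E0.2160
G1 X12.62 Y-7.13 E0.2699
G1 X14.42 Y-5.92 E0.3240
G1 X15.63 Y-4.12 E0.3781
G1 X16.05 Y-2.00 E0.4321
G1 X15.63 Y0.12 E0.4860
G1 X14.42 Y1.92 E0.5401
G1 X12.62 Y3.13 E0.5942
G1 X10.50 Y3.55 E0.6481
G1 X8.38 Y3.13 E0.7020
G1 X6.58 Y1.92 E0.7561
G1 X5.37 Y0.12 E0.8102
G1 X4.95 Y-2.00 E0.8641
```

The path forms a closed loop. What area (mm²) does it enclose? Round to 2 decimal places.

Apply the shoelace formula to the sequence of (X, Y) vertices; enclosed area = 94.26 mm².

94.26 mm²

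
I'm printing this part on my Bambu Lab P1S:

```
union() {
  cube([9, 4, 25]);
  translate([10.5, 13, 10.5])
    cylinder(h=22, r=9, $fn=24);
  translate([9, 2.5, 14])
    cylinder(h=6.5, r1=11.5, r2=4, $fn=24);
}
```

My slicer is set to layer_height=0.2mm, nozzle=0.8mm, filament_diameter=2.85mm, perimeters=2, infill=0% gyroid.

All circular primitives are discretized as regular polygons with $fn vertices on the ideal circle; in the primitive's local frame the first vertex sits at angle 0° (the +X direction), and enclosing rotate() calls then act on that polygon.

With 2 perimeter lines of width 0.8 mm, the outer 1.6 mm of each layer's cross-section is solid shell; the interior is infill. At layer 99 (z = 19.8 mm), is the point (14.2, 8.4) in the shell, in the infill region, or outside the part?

infill

At z = 19.8 mm: the 9×4 cube contributes its full rectangle; the cylinder at (10.5, 13): section is a regular 24-gon, circumradius r=9; the cone at (9, 2.5) (r1=11.5→r2=4) has section circumradius 4.808 here — a regular 24-gon; Combining (union): the regions partially overlap (shared area 35.86 mm²), so overlapping operands fuse into one piece — 1 connected region. Overall, the cross-section is a single solid region. The nearest boundary edge runs (16.86, 6.64)→(15.00, 5.21); distance from the point to it = 3.02 mm. The point is inside the cross-section and 3.02 mm from the nearest boundary — more than the 1.6 mm shell width (2 × 0.8), so it's in the infill interior.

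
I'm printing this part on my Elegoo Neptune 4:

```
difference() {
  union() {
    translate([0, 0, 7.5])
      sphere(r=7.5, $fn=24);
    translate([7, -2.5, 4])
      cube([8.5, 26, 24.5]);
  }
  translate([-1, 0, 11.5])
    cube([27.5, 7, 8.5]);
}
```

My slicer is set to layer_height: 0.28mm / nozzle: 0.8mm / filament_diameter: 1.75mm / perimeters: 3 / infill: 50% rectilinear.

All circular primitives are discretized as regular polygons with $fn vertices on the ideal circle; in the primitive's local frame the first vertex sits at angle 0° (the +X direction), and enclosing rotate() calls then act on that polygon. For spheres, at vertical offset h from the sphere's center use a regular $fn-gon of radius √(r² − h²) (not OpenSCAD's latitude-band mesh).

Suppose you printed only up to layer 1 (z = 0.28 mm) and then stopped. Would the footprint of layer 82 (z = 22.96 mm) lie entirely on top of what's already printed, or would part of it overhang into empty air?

part overhangs

Compare the two slices. At z = 0.28: the r=7.5 sphere slices to a regular 24-gon of circumradius 2.030 (√(r²−h²) with h=7.22 from center) (area = (24/2)·2.030²·sin(360°/24) = 12.80 mm²); the cube at (7, -2.5) is absent (z outside [4, 28.5]); Combining (union): only the r=7.5 sphere is present, so the union is just that shape — area = 12.80 mm²; the cube at (-1, 0) is absent (z outside [11.5, 20]); After the difference (first − rest): none of the subtracted shapes is present at this height, so the result so far is unchanged — area = 12.80 mm². At z = 22.96: the sphere does not reach this height (|z−center|=15.460 > r=7.5); the 8.5×26 cube at (7, -2.5) contributes its full rectangle (area 221.00 mm²); Merging all regions: only the 8.5×26 cube at (7, -2.5) is present, so the union is just that shape — area = 221.00 mm²; the cube at (-1, 0) does not reach this height (z outside [11.5, 20]); Taking the first minus the rest: none of the subtracted shapes is present at this height, so that combined region is unchanged — area = 221.00 mm². Checking containment: at z = 22.96 the cross-section extends beyond the z = 0.28 cross-section by about 221.00 mm².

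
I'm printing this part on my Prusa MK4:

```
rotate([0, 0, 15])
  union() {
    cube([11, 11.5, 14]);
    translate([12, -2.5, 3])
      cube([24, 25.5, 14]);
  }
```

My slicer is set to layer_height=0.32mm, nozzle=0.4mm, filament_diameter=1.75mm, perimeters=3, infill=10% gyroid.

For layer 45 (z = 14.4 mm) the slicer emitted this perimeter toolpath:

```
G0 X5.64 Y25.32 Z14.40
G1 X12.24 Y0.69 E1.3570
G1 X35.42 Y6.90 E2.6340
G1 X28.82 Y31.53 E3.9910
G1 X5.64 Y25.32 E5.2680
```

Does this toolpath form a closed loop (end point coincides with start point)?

Start point (G0): (5.64, 25.32). End point (last G1): the path returns to the start — closed.

yes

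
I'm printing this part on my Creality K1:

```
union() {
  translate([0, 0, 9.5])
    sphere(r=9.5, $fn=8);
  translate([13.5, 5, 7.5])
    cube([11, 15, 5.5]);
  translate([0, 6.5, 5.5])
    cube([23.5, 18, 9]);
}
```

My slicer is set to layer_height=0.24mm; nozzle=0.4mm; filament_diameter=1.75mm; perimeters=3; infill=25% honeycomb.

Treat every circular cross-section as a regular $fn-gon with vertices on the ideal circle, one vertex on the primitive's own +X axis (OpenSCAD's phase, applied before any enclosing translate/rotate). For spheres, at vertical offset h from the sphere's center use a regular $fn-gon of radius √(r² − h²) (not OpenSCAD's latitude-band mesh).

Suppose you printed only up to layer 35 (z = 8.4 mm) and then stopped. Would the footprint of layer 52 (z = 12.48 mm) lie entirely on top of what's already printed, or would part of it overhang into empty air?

Compare the two slices. At z = 8.4: the r=9.5 sphere slices to a regular 8-gon of circumradius 9.436 (√(r²−h²) with h=1.1 from center) (area = (8/2)·9.436²·sin(360°/8) = 251.84 mm²); the cube at (13.5, 5) is present — its section is the full 11×15 rectangle (area 165.00 mm²); the 23.5×18 cube at (0, 6.5) contributes its full rectangle (area 423.00 mm²); Merging all regions: the regions partially overlap — summed areas 839.84 mm² minus the doubly-counted overlap 145.38 mm² gives 694.47 mm² — area = 694.47 mm². At z = 12.48: the sphere: section is a regular 8-gon, circumradius = √(r²−h²) = √(9.5²−2.98²) = 9.021 (area = (8/2)·9.021²·sin(360°/8) = 230.15 mm²); the cube at (13.5, 5) is present — its section is the full 11×15 rectangle (area 165.00 mm²); the cube at (0, 6.5) is present — its section is the full 23.5×18 rectangle (area 423.00 mm²); Taking the union: the regions partially overlap — summed areas 818.15 mm² minus the doubly-counted overlap 142.67 mm² gives 675.48 mm² — area = 675.48 mm². Checking containment: the cross-section at z = 12.48 is a subset of the cross-section at z = 8.4.

entirely on top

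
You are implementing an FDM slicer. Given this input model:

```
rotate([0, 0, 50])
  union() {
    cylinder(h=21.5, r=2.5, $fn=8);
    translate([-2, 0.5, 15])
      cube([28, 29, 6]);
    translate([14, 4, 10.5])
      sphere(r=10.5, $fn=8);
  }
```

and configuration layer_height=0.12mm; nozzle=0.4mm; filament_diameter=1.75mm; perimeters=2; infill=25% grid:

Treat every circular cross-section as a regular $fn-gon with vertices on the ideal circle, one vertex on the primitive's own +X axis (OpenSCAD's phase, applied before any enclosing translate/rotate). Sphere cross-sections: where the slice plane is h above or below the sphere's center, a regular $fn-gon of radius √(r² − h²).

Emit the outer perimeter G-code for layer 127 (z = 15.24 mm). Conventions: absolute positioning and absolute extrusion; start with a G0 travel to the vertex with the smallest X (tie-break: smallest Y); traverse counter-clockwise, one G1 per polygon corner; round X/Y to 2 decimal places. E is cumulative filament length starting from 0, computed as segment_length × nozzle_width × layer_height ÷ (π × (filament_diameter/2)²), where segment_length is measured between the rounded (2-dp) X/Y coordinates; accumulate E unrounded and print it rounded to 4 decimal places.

At z = 15.24 mm: the cylinder: section is a regular 8-gon, circumradius r=2.5; the cube at (-2, 0.5) (footprint 28×29) is included at this height; the r=10.5 sphere at (14, 4) slices to a regular 8-gon of circumradius 9.369 (√(r²−h²) with h=4.74 from center); Taking the union: the regions partially overlap (shared area 190.99 mm²), so overlapping operands fuse into one piece — 1 connected region; (whole slice rotated 50° about Z — lengths, areas and connectivity unchanged). The outline is a single polygon with 15 vertices. Extrusion per mm of travel: 0.4 × 0.12 / (π × 0.875²) = 0.019956. Accumulating E over each segment gives final E = 2.4701.

G0 X-23.88 Y17.43 Z15.24
G1 X-2.21 Y-0.76 E0.5646
G1 X-1.61 Y-1.92 E0.5907
G1 X0.22 Y-2.49 E0.6289
G1 X1.92 Y-1.61 E0.6671
G1 X2.49 Y0.22 E0.7054
G1 X1.61 Y1.92 E0.7436
G1 X1.09 Y2.08 E0.7544
G1 X3.53 Y4.98 E0.8301
G1 X6.75 Y3.96 E0.8975
G1 X13.11 Y7.27 E1.0405
G1 X15.27 Y14.11 E1.1837
G1 X13.71 Y17.11 E1.2512
G1 X16.33 Y20.24 E1.3326
G1 X-5.89 Y38.88 E1.9114
G1 X-23.88 Y17.43 E2.4701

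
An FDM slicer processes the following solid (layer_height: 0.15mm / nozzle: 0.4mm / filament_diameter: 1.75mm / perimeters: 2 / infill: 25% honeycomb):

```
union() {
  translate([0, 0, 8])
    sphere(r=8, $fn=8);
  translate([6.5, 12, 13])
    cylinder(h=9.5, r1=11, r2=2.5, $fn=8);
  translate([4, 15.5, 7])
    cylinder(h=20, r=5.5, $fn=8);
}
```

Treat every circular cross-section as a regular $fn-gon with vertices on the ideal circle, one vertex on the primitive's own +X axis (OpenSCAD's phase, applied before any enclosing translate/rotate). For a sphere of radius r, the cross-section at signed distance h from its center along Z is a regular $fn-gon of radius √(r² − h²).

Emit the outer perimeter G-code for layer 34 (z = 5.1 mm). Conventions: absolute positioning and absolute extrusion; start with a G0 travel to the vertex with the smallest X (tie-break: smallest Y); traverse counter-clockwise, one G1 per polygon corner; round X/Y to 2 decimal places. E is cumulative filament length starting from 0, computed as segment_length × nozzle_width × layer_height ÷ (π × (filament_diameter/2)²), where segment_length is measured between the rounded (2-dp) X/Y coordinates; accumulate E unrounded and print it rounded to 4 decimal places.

G0 X-7.46 Y0.00 Z5.10
G1 X-5.27 Y-5.27 E0.1424
G1 X0.00 Y-7.46 E0.2847
G1 X5.27 Y-5.27 E0.4271
G1 X7.46 Y0.00 E0.5694
G1 X5.27 Y5.27 E0.7118
G1 X0.00 Y7.46 E0.8542
G1 X-5.27 Y5.27 E0.9965
G1 X-7.46 Y0.00 E1.1389

At z = 5.1 mm: the sphere: section is a regular 8-gon, circumradius = √(r²−h²) = √(8²−2.9²) = 7.456; the cone at (6.5, 12) is not intersected at this z (z outside [13, 22.5]); the cylinder at (4, 15.5) is not intersected at this z (z outside [7, 27]); Combining (union): only the r=8 sphere is present, so the union is just that shape — 1 connected region. The outline is a single polygon with 8 vertices. Extrusion per mm of travel: 0.4 × 0.15 / (π × 0.875²) = 0.024945. Accumulating E over each segment gives final E = 1.1389.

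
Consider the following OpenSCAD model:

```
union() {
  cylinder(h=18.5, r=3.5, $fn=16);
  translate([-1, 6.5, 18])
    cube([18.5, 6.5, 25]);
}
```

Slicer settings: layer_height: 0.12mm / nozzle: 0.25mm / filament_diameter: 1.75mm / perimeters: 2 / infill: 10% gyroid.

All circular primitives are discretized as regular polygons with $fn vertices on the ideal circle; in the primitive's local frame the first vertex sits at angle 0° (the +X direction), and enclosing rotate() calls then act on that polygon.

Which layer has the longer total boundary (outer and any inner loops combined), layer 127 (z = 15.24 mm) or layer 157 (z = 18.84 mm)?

layer 157 (z = 18.84 mm)

Layer 127 (z = 15.24): the r=3.5 cylinder contributes a regular 16-gon of circumradius 3.5 (perimeter = 2·16·3.500·sin(180°/16) = 21.85 mm); the cube at (-1, 6.5) is not intersected at this z (z outside [18, 43]); Taking the union: only the r=3.5 cylinder is present, so the union is just that shape — boundary = 21.85 mm. So its perimeter = 21.85 mm. Layer 157 (z = 18.84): the cylinder is absent (z outside [0, 18.5]); the cube at (-1, 6.5) (footprint 18.5×6.5) is included at this height (perimeter 50.00 mm); Merging all regions: only the 18.5×6.5 cube at (-1, 6.5) is present, so the union is just that shape — boundary = 50.00 mm. So its perimeter = 50.00 mm. Layer 157 is larger (50.00 vs 21.85 mm).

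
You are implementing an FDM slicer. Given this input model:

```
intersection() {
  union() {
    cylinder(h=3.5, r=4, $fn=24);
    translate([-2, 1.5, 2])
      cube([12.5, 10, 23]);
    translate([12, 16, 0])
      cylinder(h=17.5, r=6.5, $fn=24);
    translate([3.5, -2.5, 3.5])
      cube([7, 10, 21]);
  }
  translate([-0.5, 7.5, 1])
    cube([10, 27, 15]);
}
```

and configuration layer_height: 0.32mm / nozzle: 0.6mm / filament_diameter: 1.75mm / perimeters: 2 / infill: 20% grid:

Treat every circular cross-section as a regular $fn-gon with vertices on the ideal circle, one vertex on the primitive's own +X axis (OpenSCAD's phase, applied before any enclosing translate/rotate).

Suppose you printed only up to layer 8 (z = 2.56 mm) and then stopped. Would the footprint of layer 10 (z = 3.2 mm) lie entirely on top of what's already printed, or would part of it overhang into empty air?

entirely on top

Compare the two slices. At z = 2.56: the cylinder: section is a regular 24-gon, circumradius r=4 (area = (24/2)·4.000²·sin(360°/24) = 49.69 mm²); the cube at (-2, 1.5) is present — its section is the full 12.5×10 rectangle (area 125.00 mm²); the r=6.5 cylinder at (12, 16) contributes a regular 24-gon of circumradius 6.5 (area = (24/2)·6.500²·sin(360°/24) = 131.22 mm²); the cube at (3.5, -2.5) does not reach this height (z outside [3.5, 24.5]); Combining (union): the regions partially overlap — summed areas 305.91 mm² minus the doubly-counted overlap 14.64 mm² gives 291.27 mm² — area = 291.27 mm²; the cube at (-0.5, 7.5) is present — its section is the full 10×27 rectangle (area 270.00 mm²); Taking the intersection: the 10×27 cube at (-0.5, 7.5) partially overlaps that combined region; clipping to the common part keeps 72.33 mm² — area = 72.33 mm². At z = 3.2: the r=4 cylinder contributes a regular 24-gon of circumradius 4 (area = (24/2)·4.000²·sin(360°/24) = 49.69 mm²); the 12.5×10 cube at (-2, 1.5) contributes its full rectangle (area 125.00 mm²); the r=6.5 cylinder at (12, 16) gives a regular 24-gon of circumradius 6.5 (constant along its height) (area = (24/2)·6.500²·sin(360°/24) = 131.22 mm²); the cube at (3.5, -2.5) does not reach this height (z outside [3.5, 24.5]); Combining (union): the regions partially overlap — summed areas 305.91 mm² minus the doubly-counted overlap 14.64 mm² gives 291.27 mm² — area = 291.27 mm²; the 10×27 cube at (-0.5, 7.5) contributes its full rectangle (area 270.00 mm²); After intersecting: the 10×27 cube at (-0.5, 7.5) partially overlaps that combined region; clipping to the common part keeps 72.33 mm² — area = 72.33 mm². Checking containment: the cross-section at z = 3.2 is a subset of the cross-section at z = 2.56.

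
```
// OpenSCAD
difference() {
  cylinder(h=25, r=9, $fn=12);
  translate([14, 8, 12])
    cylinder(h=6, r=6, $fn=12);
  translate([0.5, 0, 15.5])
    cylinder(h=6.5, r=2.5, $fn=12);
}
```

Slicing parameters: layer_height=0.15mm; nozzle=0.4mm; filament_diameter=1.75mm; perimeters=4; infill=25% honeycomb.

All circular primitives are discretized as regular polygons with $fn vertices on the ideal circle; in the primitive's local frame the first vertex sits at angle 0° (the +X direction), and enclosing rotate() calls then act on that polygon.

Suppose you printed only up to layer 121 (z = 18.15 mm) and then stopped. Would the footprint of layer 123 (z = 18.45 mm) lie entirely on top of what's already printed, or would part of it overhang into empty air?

entirely on top

Compare the two slices. At z = 18.15: the r=9 cylinder gives a regular 12-gon of circumradius 9 (constant along its height) (area = (12/2)·9.000²·sin(360°/12) = 243.00 mm²); the cylinder at (14, 8) is absent (z outside [12, 18]); the r=2.5 cylinder at (0.5, 0) contributes a regular 12-gon of circumradius 2.5 (area = (12/2)·2.500²·sin(360°/12) = 18.75 mm²); Taking the first minus the rest: starting from the r=9 cylinder (243.00 mm²), the r=2.5 cylinder at (0.5, 0) lies wholly inside it (removes its full 18.75 mm² and its 15.53 mm outline becomes a hole wall) — area = 224.25 mm². At z = 18.45: the r=9 cylinder contributes a regular 12-gon of circumradius 9 (area = (12/2)·9.000²·sin(360°/12) = 243.00 mm²); the cylinder at (14, 8) is absent (z outside [12, 18]); the r=2.5 cylinder at (0.5, 0) gives a regular 12-gon of circumradius 2.5 (constant along its height) (area = (12/2)·2.500²·sin(360°/12) = 18.75 mm²); Taking the first minus the rest: starting from the r=9 cylinder (243.00 mm²), the r=2.5 cylinder at (0.5, 0) lies wholly inside it (removes its full 18.75 mm² and its 15.53 mm outline becomes a hole wall) — area = 224.25 mm². Checking containment: the cross-section at z = 18.45 is a subset of the cross-section at z = 18.15.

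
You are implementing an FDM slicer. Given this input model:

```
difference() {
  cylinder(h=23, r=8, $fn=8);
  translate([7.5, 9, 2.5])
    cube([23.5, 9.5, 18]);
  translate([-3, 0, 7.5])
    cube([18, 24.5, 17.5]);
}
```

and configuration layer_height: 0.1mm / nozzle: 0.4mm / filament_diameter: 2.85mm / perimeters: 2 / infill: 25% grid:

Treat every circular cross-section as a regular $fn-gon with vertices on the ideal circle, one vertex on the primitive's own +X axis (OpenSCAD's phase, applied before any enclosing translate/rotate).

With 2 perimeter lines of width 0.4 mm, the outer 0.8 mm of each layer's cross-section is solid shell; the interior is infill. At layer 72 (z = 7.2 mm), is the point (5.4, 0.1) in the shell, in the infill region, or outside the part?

At z = 7.2 mm: the cylinder: section is a regular 8-gon, circumradius r=8; the cube at (7.5, 9) (footprint 23.5×9.5) is included at this height; the cube at (-3, 0) does not reach this height (z outside [7.5, 25]); Subtracting the remaining from the first: starting from the r=8 cylinder, the 23.5×9.5 cube at (7.5, 9) misses the remaining region (no effect) — 1 connected region. Overall, the cross-section is a single solid region. The nearest boundary edge runs (5.66, 5.66)→(8.00, 0.00); distance from the point to it = 2.36 mm. The point is inside the cross-section and 2.36 mm from the nearest boundary — more than the 0.8 mm shell width (2 × 0.4), so it's in the infill interior.

infill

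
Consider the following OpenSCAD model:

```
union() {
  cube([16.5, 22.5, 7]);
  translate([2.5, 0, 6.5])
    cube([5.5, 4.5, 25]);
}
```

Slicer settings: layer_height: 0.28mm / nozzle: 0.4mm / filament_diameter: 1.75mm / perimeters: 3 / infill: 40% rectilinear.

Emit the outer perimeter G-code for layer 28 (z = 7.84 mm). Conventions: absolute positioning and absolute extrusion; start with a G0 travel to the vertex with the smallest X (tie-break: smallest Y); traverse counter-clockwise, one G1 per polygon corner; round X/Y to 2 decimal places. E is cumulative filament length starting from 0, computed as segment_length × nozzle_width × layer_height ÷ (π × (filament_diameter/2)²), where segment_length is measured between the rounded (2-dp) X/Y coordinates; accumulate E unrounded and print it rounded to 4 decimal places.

G0 X2.50 Y0.00 Z7.84
G1 X8.00 Y0.00 E0.2561
G1 X8.00 Y4.50 E0.4656
G1 X2.50 Y4.50 E0.7217
G1 X2.50 Y0.00 E0.9313

At z = 7.84 mm: the cube is not intersected at this z (z outside [0, 7]); the cube at (2.5, 0) (footprint 5.5×4.5) is included at this height; Taking the union: only the 5.5×4.5 cube at (2.5, 0) is present, so the union is just that shape — 1 connected region. The outline is a single polygon with 4 vertices. Extrusion per mm of travel: 0.4 × 0.28 / (π × 0.875²) = 0.046564. Accumulating E over each segment gives final E = 0.9313.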